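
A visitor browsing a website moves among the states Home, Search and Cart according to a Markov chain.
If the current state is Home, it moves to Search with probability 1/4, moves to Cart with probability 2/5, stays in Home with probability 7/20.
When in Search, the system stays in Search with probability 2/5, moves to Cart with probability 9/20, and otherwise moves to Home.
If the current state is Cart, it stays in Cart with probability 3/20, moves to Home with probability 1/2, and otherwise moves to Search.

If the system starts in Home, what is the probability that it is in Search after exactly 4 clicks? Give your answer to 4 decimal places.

0.3334

Propagate the distribution vector 4 clicks from Home.
After 0 clicks: (1.0000, 0.0000, 0.0000)
After 1 click: (0.3500, 0.2500, 0.4000)
After 2 clicks: (0.3600, 0.3275, 0.3125)
After 3 clicks: (0.3314, 0.3304, 0.3383)
After 4 clicks: (0.3347, 0.3334, 0.3320)
P(in Search after 4 clicks) = 0.3334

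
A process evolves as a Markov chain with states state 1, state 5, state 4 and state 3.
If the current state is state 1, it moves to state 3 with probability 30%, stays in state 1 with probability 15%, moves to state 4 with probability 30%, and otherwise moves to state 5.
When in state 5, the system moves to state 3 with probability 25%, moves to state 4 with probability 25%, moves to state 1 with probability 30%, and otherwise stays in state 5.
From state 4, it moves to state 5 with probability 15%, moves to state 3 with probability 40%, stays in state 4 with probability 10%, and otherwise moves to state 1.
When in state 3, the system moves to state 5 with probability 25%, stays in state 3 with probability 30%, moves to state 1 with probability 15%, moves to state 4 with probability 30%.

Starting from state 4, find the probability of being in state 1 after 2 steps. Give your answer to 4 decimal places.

0.1925

Propagate the distribution vector 2 steps from state 4.
After 0 steps: (0.0000, 0.0000, 1.0000, 0.0000)
After 1 step: (0.3500, 0.1500, 0.1000, 0.4000)
After 2 steps: (0.1925, 0.2325, 0.2725, 0.3025)
P(in state 1 after 2 steps) = 0.1925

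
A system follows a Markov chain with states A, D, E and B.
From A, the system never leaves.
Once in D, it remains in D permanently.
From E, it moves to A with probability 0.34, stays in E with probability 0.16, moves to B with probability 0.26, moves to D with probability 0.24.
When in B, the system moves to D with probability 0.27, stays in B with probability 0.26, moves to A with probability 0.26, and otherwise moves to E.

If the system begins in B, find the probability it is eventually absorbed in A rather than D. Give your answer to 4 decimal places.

0.5111

Let h(s) be the probability of absorption at A starting from transient state s. Then h(A) = 1 and h(D) = 0. By first-step analysis:
h(E) = 0.34·1 + 0.24·0 + 0.16·h(E) + 0.26·h(B)
h(B) = 0.26·1 + 0.27·0 + 0.21·h(E) + 0.26·h(B)
Solving: h(E) = 0.5630, h(B) = 0.5111.
Starting from B, the probability is 0.5111.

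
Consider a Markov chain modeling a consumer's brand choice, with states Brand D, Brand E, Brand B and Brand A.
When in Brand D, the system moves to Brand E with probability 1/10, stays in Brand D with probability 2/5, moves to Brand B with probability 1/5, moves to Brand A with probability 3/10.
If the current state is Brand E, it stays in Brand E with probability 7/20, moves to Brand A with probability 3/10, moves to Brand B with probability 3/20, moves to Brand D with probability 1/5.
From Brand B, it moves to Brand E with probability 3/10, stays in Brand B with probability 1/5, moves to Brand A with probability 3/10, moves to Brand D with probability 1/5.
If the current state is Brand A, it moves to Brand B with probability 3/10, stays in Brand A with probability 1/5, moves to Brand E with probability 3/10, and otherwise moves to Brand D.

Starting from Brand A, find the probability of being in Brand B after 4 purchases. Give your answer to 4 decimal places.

Propagate the distribution vector 4 purchases from Brand A.
After 0 purchases: (0.0000, 0.0000, 0.0000, 1.0000)
After 1 purchase: (0.2000, 0.3000, 0.3000, 0.2000)
After 2 purchases: (0.2400, 0.2750, 0.2050, 0.2800)
After 3 purchases: (0.2480, 0.2658, 0.2143, 0.2720)
After 4 purchases: (0.2496, 0.2637, 0.2139, 0.2728)
P(in Brand B after 4 purchases) = 0.2139

0.2139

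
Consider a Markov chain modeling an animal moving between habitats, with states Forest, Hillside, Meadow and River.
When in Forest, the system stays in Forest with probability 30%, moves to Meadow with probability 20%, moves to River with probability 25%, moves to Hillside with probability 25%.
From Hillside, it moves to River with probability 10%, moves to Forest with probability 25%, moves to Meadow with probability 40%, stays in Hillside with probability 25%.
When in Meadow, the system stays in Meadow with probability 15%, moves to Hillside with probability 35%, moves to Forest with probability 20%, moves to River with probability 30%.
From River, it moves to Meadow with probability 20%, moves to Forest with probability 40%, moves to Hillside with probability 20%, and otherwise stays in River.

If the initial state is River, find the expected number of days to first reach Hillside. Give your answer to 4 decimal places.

Let t(s) be the expected number of days to first reach Hillside from state s, with t(Hillside) = 0. Conditioning on the first day:
t(Forest) = 1 + 0.3·t(Forest) + 0.2·t(Meadow) + 0.25·t(River)
t(Meadow) = 1 + 0.2·t(Forest) + 0.15·t(Meadow) + 0.3·t(River)
t(River) = 1 + 0.4·t(Forest) + 0.2·t(Meadow) + 0.2·t(River)
Solving: t(Forest) = 3.8958, t(Meadow) = 3.5336, t(River) = 4.0813.
Expected days from River to Hillside: 4.0813.

4.0813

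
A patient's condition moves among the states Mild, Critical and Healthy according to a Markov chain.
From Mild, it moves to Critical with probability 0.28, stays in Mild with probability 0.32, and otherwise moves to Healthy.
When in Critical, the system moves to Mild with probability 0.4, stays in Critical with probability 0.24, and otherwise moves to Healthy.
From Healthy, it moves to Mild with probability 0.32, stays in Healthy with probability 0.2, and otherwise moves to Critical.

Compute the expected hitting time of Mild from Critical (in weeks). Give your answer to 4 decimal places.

2.6654

Let t(s) be the expected number of weeks to first reach Mild from state s, with t(Mild) = 0. Conditioning on the first week:
t(Critical) = 1 + 0.24·t(Critical) + 0.36·t(Healthy)
t(Healthy) = 1 + 0.48·t(Critical) + 0.2·t(Healthy)
Solving: t(Critical) = 2.6654, t(Healthy) = 2.8493.
Expected weeks from Critical to Mild: 2.6654.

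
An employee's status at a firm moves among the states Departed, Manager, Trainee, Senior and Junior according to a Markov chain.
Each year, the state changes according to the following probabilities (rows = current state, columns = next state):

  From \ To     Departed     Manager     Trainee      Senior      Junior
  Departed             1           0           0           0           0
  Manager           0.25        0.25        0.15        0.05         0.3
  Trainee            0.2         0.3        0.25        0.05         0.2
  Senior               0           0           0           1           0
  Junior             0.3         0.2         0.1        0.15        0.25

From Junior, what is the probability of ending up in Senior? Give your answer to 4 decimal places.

Let h(s) be the probability of absorption at Senior starting from transient state s. Then h(Senior) = 1 and h(Departed) = 0. By first-step analysis:
h(Manager) = 0.25·0 + 0.25·h(Manager) + 0.15·h(Trainee) + 0.05·1 + 0.3·h(Junior)
h(Trainee) = 0.2·0 + 0.3·h(Manager) + 0.25·h(Trainee) + 0.05·1 + 0.2·h(Junior)
h(Junior) = 0.3·0 + 0.2·h(Manager) + 0.1·h(Trainee) + 0.15·1 + 0.25·h(Junior)
Solving: h(Manager) = 0.2315, h(Trainee) = 0.2375, h(Junior) = 0.2934.
Starting from Junior, the probability is 0.2934.

0.2934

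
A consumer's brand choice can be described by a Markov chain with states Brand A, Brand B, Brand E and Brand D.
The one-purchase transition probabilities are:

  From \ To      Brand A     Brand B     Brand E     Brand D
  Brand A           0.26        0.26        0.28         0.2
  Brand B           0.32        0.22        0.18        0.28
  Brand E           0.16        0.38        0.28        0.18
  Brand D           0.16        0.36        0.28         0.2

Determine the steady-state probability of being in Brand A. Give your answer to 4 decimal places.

Let the stationary distribution be π with π = πP and π_1 + π_2 + π_3 + π_4 = 1.
π_1 = 0.26·π_1 + 0.32·π_2 + 0.16·π_3 + 0.16·π_4
π_2 = 0.26·π_1 + 0.22·π_2 + 0.38·π_3 + 0.36·π_4
π_3 = 0.28·π_1 + 0.18·π_2 + 0.28·π_3 + 0.28·π_4
Solving with the normalization constraint gives π = (0.2311, 0.2999, 0.2500, 0.2190).
So the stationary probability of Brand A is 0.2311.

0.2311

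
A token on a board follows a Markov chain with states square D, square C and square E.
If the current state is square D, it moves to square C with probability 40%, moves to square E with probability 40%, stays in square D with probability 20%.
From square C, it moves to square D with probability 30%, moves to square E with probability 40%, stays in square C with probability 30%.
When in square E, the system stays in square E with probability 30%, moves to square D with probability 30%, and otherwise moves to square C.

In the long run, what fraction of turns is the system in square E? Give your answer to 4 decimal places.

0.3636

Let the stationary distribution be π with π = πP and π_1 + π_2 + π_3 = 1.
π_1 = 0.2·π_1 + 0.3·π_2 + 0.3·π_3
π_2 = 0.4·π_1 + 0.3·π_2 + 0.4·π_3
Solving with the normalization constraint gives π = (0.2727, 0.3636, 0.3636).
So the stationary probability of square E is 0.3636.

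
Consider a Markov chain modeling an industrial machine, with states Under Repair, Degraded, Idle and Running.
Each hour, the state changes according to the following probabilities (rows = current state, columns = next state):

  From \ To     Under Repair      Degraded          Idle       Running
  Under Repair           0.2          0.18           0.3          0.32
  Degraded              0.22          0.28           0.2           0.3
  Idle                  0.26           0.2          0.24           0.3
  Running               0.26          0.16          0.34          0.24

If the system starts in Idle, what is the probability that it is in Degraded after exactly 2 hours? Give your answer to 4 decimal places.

Propagate the distribution vector 2 hours from Idle.
After 0 hours: (0.0000, 0.0000, 1.0000, 0.0000)
After 1 hour: (0.2600, 0.2000, 0.2400, 0.3000)
After 2 hours: (0.2364, 0.1988, 0.2776, 0.2872)
P(in Degraded after 2 hours) = 0.1988

0.1988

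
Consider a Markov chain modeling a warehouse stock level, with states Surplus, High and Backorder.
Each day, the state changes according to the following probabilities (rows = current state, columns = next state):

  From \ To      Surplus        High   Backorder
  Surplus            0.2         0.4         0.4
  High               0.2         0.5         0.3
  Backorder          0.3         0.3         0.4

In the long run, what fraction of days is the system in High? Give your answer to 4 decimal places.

0.4045

Let the stationary distribution be π with π = πP and π_1 + π_2 + π_3 = 1.
π_1 = 0.2·π_1 + 0.2·π_2 + 0.3·π_3
π_2 = 0.4·π_1 + 0.5·π_2 + 0.3·π_3
Solving with the normalization constraint gives π = (0.2360, 0.4045, 0.3596).
So the stationary probability of High is 0.4045.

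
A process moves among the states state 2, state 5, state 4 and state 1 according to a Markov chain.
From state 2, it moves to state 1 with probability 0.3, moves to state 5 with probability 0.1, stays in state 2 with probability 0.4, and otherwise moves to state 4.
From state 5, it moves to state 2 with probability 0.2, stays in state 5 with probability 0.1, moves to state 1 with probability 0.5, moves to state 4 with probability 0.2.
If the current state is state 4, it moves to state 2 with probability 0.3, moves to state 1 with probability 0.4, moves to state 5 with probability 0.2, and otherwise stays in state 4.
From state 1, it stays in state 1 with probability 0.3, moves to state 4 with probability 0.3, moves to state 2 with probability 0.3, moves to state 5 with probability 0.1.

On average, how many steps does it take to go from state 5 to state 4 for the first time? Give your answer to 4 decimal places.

Let t(s) be the expected number of steps to first reach state 4 from state s, with t(state 4) = 0. Conditioning on the first step:
t(state 2) = 1 + 0.4·t(state 2) + 0.1·t(state 5) + 0.3·t(state 1)
t(state 5) = 1 + 0.2·t(state 2) + 0.1·t(state 5) + 0.5·t(state 1)
t(state 1) = 1 + 0.3·t(state 2) + 0.1·t(state 5) + 0.3·t(state 1)
Solving: t(state 2) = 4.3103, t(state 5) = 4.2241, t(state 1) = 3.8793.
Expected steps from state 5 to state 4: 4.2241.

4.2241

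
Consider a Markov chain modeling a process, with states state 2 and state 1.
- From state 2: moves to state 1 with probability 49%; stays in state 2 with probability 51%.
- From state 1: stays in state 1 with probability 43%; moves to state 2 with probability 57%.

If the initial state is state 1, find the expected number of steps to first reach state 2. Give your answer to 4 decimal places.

1.7544

Let t(s) be the expected number of steps to first reach state 2 from state s, with t(state 2) = 0. Conditioning on the first step:
t(state 1) = 1 + 0.43·t(state 1)
Solving: t(state 1) = 1.7544.
Expected steps from state 1 to state 2: 1.7544.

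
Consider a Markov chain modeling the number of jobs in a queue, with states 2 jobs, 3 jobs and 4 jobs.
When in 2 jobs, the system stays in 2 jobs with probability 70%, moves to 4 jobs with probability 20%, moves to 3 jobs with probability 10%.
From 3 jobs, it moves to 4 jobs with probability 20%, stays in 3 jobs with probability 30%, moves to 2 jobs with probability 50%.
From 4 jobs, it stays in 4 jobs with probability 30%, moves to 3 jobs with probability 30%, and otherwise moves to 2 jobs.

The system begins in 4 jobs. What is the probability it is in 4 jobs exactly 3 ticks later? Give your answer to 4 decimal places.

Propagate the distribution vector 3 ticks from 4 jobs.
After 0 ticks: (0.0000, 0.0000, 1.0000)
After 1 tick: (0.4000, 0.3000, 0.3000)
After 2 ticks: (0.5500, 0.2200, 0.2300)
After 3 ticks: (0.5870, 0.1900, 0.2230)
P(in 4 jobs after 3 ticks) = 0.2230

0.2230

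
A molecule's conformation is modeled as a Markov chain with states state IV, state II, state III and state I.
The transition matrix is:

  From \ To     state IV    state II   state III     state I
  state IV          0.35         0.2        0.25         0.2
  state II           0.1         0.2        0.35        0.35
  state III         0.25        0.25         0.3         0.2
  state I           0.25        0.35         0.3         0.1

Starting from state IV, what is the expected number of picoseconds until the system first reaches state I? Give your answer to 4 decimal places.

Let t(s) be the expected number of picoseconds to first reach state I from state s, with t(state I) = 0. Conditioning on the first picosecond:
t(state IV) = 1 + 0.35·t(state IV) + 0.2·t(state II) + 0.25·t(state III)
t(state II) = 1 + 0.1·t(state IV) + 0.2·t(state II) + 0.35·t(state III)
t(state III) = 1 + 0.25·t(state IV) + 0.25·t(state II) + 0.3·t(state III)
Solving: t(state IV) = 4.3077, t(state II) = 3.6581, t(state III) = 4.2735.
Expected picoseconds from state IV to state I: 4.3077.

4.3077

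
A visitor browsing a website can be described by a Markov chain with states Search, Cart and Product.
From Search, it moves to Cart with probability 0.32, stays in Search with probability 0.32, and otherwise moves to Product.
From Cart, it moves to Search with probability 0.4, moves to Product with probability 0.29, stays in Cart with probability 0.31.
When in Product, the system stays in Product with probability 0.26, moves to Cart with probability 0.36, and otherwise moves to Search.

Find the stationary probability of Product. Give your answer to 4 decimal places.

Let the stationary distribution be π with π = πP and π_1 + π_2 + π_3 = 1.
π_1 = 0.32·π_1 + 0.4·π_2 + 0.38·π_3
π_2 = 0.32·π_1 + 0.31·π_2 + 0.36·π_3
Solving with the normalization constraint gives π = (0.3647, 0.3290, 0.3063).
So the stationary probability of Product is 0.3063.

0.3063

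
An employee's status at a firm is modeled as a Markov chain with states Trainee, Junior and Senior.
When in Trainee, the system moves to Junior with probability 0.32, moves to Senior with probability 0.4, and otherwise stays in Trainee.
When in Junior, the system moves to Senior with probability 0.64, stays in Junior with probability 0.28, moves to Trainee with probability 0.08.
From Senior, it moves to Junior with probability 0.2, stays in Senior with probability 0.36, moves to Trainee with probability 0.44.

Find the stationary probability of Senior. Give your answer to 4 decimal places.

0.4438

Let the stationary distribution be π with π = πP and π_1 + π_2 + π_3 = 1.
π_1 = 0.28·π_1 + 0.08·π_2 + 0.44·π_3
π_2 = 0.32·π_1 + 0.28·π_2 + 0.2·π_3
Solving with the normalization constraint gives π = (0.2997, 0.2565, 0.4438).
So the stationary probability of Senior is 0.4438.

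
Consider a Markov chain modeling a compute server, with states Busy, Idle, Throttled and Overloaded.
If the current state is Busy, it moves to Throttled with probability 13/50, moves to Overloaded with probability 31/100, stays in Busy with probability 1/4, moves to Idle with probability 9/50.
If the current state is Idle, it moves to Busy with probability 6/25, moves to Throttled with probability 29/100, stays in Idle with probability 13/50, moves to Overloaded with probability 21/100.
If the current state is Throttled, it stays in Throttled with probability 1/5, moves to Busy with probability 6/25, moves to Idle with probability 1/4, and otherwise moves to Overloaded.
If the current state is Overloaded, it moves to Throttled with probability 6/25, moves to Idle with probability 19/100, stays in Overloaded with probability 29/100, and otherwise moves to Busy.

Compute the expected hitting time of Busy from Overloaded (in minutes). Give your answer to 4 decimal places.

3.8233

Let t(s) be the expected number of minutes to first reach Busy from state s, with t(Busy) = 0. Conditioning on the first minute:
t(Idle) = 1 + 0.26·t(Idle) + 0.29·t(Throttled) + 0.21·t(Overloaded)
t(Throttled) = 1 + 0.25·t(Idle) + 0.2·t(Throttled) + 0.31·t(Overloaded)
t(Overloaded) = 1 + 0.19·t(Idle) + 0.24·t(Throttled) + 0.29·t(Overloaded)
Solving: t(Idle) = 3.9962, t(Throttled) = 3.9804, t(Overloaded) = 3.8233.
Expected minutes from Overloaded to Busy: 3.8233.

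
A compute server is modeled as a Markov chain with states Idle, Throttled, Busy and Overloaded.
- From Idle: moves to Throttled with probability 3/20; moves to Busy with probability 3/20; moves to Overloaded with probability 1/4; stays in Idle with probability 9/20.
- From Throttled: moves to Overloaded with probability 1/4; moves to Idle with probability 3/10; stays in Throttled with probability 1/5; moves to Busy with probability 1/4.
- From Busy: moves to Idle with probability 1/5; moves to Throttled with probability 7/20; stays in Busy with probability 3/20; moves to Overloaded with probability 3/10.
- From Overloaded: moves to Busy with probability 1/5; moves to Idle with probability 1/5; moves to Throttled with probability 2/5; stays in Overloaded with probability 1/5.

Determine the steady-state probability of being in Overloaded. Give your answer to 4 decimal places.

Let the stationary distribution be π with π = πP and π_1 + π_2 + π_3 + π_4 = 1.
π_1 = 0.45·π_1 + 0.3·π_2 + 0.2·π_3 + 0.2·π_4
π_2 = 0.15·π_1 + 0.2·π_2 + 0.35·π_3 + 0.4·π_4
π_3 = 0.15·π_1 + 0.25·π_2 + 0.15·π_3 + 0.2·π_4
Solving with the normalization constraint gives π = (0.3017, 0.2626, 0.1886, 0.2471).
So the stationary probability of Overloaded is 0.2471.

0.2471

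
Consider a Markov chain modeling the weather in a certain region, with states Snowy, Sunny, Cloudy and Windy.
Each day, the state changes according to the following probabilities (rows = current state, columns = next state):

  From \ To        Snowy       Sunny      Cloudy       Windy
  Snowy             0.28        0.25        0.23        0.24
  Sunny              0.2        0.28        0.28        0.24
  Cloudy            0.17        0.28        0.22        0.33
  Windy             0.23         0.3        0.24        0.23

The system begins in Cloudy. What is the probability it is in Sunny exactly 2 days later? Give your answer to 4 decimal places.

Propagate the distribution vector 2 days from Cloudy.
After 0 days: (0.0000, 0.0000, 1.0000, 0.0000)
After 1 day: (0.1700, 0.2800, 0.2200, 0.3300)
After 2 days: (0.2169, 0.2815, 0.2451, 0.2565)
P(in Sunny after 2 days) = 0.2815

0.2815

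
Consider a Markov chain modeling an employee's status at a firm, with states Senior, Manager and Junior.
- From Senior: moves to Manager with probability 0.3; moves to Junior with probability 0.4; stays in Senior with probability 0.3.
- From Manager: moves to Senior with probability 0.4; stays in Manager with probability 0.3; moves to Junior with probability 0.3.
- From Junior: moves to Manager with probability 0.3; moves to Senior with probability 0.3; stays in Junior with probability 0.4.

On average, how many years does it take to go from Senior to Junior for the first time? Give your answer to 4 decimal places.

Let t(s) be the expected number of years to first reach Junior from state s, with t(Junior) = 0. Conditioning on the first year:
t(Senior) = 1 + 0.3·t(Senior) + 0.3·t(Manager)
t(Manager) = 1 + 0.4·t(Senior) + 0.3·t(Manager)
Solving: t(Senior) = 2.7027, t(Manager) = 2.9730.
Expected years from Senior to Junior: 2.7027.

2.7027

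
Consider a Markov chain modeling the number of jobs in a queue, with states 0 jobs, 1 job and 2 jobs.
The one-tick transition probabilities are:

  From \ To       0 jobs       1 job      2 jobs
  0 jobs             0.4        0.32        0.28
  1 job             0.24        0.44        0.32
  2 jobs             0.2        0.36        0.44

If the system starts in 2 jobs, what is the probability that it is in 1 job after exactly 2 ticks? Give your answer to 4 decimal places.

0.3808

Sum over the intermediate state after 1 tick:
P = P(2 jobs→0 jobs)·P(0 jobs→1 job) + P(2 jobs→1 job)·P(1 job→1 job) + P(2 jobs→2 jobs)·P(2 jobs→1 job)
  = 0.2×0.32 + 0.36×0.44 + 0.44×0.36
  = 0.0640 + 0.1584 + 0.1584 = 0.3808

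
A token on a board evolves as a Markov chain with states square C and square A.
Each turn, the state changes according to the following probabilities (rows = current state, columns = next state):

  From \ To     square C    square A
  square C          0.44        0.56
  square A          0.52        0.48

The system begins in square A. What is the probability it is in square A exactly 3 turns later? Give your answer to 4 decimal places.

Propagate the distribution vector 3 turns from square A.
After 0 turns: (0.0000, 1.0000)
After 1 turn: (0.5200, 0.4800)
After 2 turns: (0.4784, 0.5216)
After 3 turns: (0.4817, 0.5183)
P(in square A after 3 turns) = 0.5183

0.5183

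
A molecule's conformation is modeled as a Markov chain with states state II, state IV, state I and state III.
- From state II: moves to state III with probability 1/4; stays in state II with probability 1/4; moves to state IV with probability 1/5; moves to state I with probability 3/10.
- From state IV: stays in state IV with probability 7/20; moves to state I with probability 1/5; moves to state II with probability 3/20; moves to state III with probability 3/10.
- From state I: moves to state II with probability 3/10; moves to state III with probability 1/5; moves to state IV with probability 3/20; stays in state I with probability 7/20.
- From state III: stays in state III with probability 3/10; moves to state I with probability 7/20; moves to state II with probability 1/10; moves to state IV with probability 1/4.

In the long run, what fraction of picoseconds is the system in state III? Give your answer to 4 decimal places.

Let the stationary distribution be π with π = πP and π_1 + π_2 + π_3 + π_4 = 1.
π_1 = 0.25·π_1 + 0.15·π_2 + 0.3·π_3 + 0.1·π_4
π_2 = 0.2·π_1 + 0.35·π_2 + 0.15·π_3 + 0.25·π_4
π_3 = 0.3·π_1 + 0.2·π_2 + 0.35·π_3 + 0.35·π_4
Solving with the normalization constraint gives π = (0.2031, 0.2326, 0.3050, 0.2594).
So the stationary probability of state III is 0.2594.

0.2594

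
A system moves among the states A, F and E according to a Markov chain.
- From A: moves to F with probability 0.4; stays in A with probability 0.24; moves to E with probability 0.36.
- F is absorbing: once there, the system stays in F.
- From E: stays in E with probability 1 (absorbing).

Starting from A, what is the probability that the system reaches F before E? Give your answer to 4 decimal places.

Let h(s) be the probability of absorption at F starting from transient state s. Then h(F) = 1 and h(E) = 0. By first-step analysis:
h(A) = 0.24·h(A) + 0.4·1 + 0.36·0
Solving: h(A) = 0.5263.
Starting from A, the probability is 0.5263.

0.5263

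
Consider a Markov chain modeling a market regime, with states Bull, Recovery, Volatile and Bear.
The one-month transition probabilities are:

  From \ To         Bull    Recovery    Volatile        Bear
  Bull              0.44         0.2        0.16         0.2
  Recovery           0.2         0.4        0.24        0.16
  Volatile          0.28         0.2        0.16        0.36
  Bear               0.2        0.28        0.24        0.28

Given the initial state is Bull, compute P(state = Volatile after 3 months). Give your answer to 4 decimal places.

Propagate the distribution vector 3 months from Bull.
After 0 months: (1.0000, 0.0000, 0.0000, 0.0000)
After 1 month: (0.4400, 0.2000, 0.1600, 0.2000)
After 2 months: (0.3184, 0.2560, 0.1920, 0.2336)
After 3 months: (0.2918, 0.2699, 0.1992, 0.2392)
P(in Volatile after 3 months) = 0.1992

0.1992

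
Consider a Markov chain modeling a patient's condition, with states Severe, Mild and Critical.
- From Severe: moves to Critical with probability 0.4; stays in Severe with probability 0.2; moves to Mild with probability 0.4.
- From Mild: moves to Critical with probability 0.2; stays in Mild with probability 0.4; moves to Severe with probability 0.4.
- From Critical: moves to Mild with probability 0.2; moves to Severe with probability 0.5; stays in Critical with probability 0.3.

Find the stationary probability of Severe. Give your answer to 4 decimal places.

Let the stationary distribution be π with π = πP and π_1 + π_2 + π_3 = 1.
π_1 = 0.2·π_1 + 0.4·π_2 + 0.5·π_3
π_2 = 0.4·π_1 + 0.4·π_2 + 0.2·π_3
Solving with the normalization constraint gives π = (0.3585, 0.3396, 0.3019).
So the stationary probability of Severe is 0.3585.

0.3585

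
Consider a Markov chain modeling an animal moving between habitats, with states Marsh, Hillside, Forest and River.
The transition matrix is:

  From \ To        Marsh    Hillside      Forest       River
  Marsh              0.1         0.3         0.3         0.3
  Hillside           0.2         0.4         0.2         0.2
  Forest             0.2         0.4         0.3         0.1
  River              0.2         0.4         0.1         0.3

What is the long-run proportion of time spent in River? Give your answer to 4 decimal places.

Let the stationary distribution be π with π = πP and π_1 + π_2 + π_3 + π_4 = 1.
π_1 = 0.1·π_1 + 0.2·π_2 + 0.2·π_3 + 0.2·π_4
π_2 = 0.3·π_1 + 0.4·π_2 + 0.4·π_3 + 0.4·π_4
π_3 = 0.3·π_1 + 0.2·π_2 + 0.3·π_3 + 0.1·π_4
Solving with the normalization constraint gives π = (0.1818, 0.3818, 0.2182, 0.2182).
So the stationary probability of River is 0.2182.

0.2182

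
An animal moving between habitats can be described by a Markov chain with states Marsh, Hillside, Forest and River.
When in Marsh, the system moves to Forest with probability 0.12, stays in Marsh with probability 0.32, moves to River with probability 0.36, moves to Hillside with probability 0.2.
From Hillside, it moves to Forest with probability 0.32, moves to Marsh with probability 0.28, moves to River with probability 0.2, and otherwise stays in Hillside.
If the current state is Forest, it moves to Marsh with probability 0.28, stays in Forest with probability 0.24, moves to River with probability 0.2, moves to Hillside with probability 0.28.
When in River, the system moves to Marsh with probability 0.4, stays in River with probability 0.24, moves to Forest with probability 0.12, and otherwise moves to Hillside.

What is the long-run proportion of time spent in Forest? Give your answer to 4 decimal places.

0.1876

Let the stationary distribution be π with π = πP and π_1 + π_2 + π_3 + π_4 = 1.
π_1 = 0.32·π_1 + 0.28·π_2 + 0.28·π_3 + 0.4·π_4
π_2 = 0.2·π_1 + 0.2·π_2 + 0.28·π_3 + 0.24·π_4
π_3 = 0.12·π_1 + 0.32·π_2 + 0.24·π_3 + 0.12·π_4
Solving with the normalization constraint gives π = (0.3245, 0.2255, 0.1876, 0.2624).
So the stationary probability of Forest is 0.1876.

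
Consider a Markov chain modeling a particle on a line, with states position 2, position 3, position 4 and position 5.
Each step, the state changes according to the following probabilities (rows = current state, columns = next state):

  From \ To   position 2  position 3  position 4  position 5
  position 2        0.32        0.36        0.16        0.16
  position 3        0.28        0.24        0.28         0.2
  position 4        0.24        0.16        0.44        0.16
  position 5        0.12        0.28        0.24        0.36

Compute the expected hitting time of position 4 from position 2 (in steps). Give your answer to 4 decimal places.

4.6740

Let t(s) be the expected number of steps to first reach position 4 from state s, with t(position 4) = 0. Conditioning on the first step:
t(position 2) = 1 + 0.32·t(position 2) + 0.36·t(position 3) + 0.16·t(position 5)
t(position 3) = 1 + 0.28·t(position 2) + 0.24·t(position 3) + 0.2·t(position 5)
t(position 5) = 1 + 0.12·t(position 2) + 0.28·t(position 3) + 0.36·t(position 5)
Solving: t(position 2) = 4.6740, t(position 3) = 4.1583, t(position 5) = 4.2582.
Expected steps from position 2 to position 4: 4.6740.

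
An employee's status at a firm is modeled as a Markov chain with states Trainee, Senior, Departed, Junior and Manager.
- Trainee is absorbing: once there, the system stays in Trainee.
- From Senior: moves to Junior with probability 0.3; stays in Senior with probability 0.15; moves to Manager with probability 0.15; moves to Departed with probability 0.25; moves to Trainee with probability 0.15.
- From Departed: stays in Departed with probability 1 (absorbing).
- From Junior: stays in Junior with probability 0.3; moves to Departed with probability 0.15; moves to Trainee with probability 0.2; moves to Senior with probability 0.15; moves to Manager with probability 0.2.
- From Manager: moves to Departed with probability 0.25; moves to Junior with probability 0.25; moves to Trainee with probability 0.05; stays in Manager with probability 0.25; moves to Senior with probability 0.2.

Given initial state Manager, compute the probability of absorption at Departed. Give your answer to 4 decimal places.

Let h(s) be the probability of absorption at Departed starting from transient state s. Then h(Departed) = 1 and h(Trainee) = 0. By first-step analysis:
h(Senior) = 0.15·0 + 0.15·h(Senior) + 0.25·1 + 0.3·h(Junior) + 0.15·h(Manager)
h(Junior) = 0.2·0 + 0.15·h(Senior) + 0.15·1 + 0.3·h(Junior) + 0.2·h(Manager)
h(Manager) = 0.05·0 + 0.2·h(Senior) + 0.25·1 + 0.25·h(Junior) + 0.25·h(Manager)
Solving: h(Senior) = 0.6017, h(Junior) = 0.5353, h(Manager) = 0.6722.
Starting from Manager, the probability is 0.6722.

0.6722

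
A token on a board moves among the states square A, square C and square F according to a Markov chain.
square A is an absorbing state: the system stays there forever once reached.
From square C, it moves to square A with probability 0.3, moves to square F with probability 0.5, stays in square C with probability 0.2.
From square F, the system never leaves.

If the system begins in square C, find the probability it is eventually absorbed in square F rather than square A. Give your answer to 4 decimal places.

Let h(s) be the probability of absorption at square F starting from transient state s. Then h(square F) = 1 and h(square A) = 0. By first-step analysis:
h(square C) = 0.3·0 + 0.2·h(square C) + 0.5·1
Solving: h(square C) = 0.6250.
Starting from square C, the probability is 0.6250.

0.6250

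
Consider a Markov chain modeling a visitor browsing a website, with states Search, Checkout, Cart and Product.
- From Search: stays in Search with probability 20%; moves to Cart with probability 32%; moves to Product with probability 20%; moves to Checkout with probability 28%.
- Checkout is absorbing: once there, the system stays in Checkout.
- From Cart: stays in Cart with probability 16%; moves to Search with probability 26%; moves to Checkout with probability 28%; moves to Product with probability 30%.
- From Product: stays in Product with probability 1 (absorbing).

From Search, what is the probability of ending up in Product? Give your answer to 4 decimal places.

Let h(s) be the probability of absorption at Product starting from transient state s. Then h(Product) = 1 and h(Checkout) = 0. By first-step analysis:
h(Search) = 0.2·h(Search) + 0.28·0 + 0.32·h(Cart) + 0.2·1
h(Cart) = 0.26·h(Search) + 0.28·0 + 0.16·h(Cart) + 0.3·1
Solving: h(Search) = 0.4484, h(Cart) = 0.4959.
Starting from Search, the probability is 0.4484.

0.4484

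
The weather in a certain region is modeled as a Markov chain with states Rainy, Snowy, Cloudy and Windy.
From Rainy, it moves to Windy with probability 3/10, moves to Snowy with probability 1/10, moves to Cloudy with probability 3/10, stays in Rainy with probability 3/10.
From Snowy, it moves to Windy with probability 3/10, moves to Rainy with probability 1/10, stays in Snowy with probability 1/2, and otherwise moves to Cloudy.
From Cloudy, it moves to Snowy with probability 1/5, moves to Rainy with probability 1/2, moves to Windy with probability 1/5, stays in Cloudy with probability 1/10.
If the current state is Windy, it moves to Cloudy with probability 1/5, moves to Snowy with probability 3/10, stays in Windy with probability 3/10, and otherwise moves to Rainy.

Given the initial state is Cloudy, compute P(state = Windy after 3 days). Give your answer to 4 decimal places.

0.2780

Propagate the distribution vector 3 days from Cloudy.
After 0 days: (0.0000, 0.0000, 1.0000, 0.0000)
After 1 day: (0.5000, 0.2000, 0.1000, 0.2000)
After 2 days: (0.2600, 0.2300, 0.2200, 0.2900)
After 3 days: (0.2690, 0.2720, 0.1810, 0.2780)
P(in Windy after 3 days) = 0.2780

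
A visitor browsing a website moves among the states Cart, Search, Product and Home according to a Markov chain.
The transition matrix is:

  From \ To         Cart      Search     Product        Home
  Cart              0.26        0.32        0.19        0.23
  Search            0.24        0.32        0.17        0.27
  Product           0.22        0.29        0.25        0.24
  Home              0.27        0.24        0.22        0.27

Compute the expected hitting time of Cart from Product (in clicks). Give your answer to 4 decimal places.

4.1924

Let t(s) be the expected number of clicks to first reach Cart from state s, with t(Cart) = 0. Conditioning on the first click:
t(Search) = 1 + 0.32·t(Search) + 0.17·t(Product) + 0.27·t(Home)
t(Product) = 1 + 0.29·t(Search) + 0.25·t(Product) + 0.24·t(Home)
t(Home) = 1 + 0.24·t(Search) + 0.22·t(Product) + 0.27·t(Home)
Solving: t(Search) = 4.0994, t(Product) = 4.1924, t(Home) = 3.9811.
Expected clicks from Product to Cart: 4.1924.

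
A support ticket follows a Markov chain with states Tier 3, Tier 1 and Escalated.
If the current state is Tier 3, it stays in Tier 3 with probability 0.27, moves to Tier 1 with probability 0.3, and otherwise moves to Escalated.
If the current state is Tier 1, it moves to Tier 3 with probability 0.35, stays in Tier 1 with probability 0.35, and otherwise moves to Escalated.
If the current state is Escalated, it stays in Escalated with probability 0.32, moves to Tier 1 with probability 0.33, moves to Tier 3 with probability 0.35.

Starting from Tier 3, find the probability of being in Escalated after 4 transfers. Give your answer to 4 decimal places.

Propagate the distribution vector 4 transfers from Tier 3.
After 0 transfers: (1.0000, 0.0000, 0.0000)
After 1 transfer: (0.2700, 0.3000, 0.4300)
After 2 transfers: (0.3284, 0.3279, 0.3437)
After 3 transfers: (0.3237, 0.3267, 0.3496)
After 4 transfers: (0.3241, 0.3268, 0.3491)
P(in Escalated after 4 transfers) = 0.3491

0.3491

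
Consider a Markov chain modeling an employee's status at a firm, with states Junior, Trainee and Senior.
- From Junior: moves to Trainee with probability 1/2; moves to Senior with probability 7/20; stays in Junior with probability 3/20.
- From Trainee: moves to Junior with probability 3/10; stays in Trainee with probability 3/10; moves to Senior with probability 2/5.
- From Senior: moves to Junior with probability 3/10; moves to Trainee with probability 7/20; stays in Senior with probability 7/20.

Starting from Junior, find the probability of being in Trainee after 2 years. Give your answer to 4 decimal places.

Sum over the intermediate state after 1 year:
P = P(Junior→Junior)·P(Junior→Trainee) + P(Junior→Trainee)·P(Trainee→Trainee) + P(Junior→Senior)·P(Senior→Trainee)
  = 0.15×0.5 + 0.5×0.3 + 0.35×0.35
  = 0.0750 + 0.1500 + 0.1225 = 0.3475

0.3475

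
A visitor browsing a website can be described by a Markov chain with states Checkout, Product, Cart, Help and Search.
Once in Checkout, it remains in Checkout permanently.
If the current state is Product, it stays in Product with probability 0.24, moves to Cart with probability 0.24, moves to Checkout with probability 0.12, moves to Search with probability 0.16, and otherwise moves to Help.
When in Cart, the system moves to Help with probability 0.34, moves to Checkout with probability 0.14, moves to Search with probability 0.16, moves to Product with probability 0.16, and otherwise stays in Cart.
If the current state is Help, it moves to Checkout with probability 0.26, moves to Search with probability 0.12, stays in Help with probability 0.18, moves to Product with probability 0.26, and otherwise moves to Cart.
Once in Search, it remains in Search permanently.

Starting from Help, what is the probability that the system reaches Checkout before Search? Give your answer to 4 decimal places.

0.5968

Let h(s) be the probability of absorption at Checkout starting from transient state s. Then h(Checkout) = 1 and h(Search) = 0. By first-step analysis:
h(Product) = 0.12·1 + 0.24·h(Product) + 0.24·h(Cart) + 0.24·h(Help) + 0.16·0
h(Cart) = 0.14·1 + 0.16·h(Product) + 0.2·h(Cart) + 0.34·h(Help) + 0.16·0
h(Help) = 0.26·1 + 0.26·h(Product) + 0.18·h(Cart) + 0.18·h(Help) + 0.12·0
Solving: h(Product) = 0.5142, h(Cart) = 0.5315, h(Help) = 0.5968.
Starting from Help, the probability is 0.5968.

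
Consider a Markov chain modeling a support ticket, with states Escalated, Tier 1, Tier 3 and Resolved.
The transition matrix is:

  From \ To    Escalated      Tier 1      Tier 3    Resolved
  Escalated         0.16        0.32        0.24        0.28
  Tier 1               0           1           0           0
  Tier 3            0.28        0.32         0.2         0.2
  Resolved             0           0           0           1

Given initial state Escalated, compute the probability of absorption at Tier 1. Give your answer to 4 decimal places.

0.5503

Let h(s) be the probability of absorption at Tier 1 starting from transient state s. Then h(Tier 1) = 1 and h(Resolved) = 0. By first-step analysis:
h(Escalated) = 0.16·h(Escalated) + 0.32·1 + 0.24·h(Tier 3) + 0.28·0
h(Tier 3) = 0.28·h(Escalated) + 0.32·1 + 0.2·h(Tier 3) + 0.2·0
Solving: h(Escalated) = 0.5503, h(Tier 3) = 0.5926.
Starting from Escalated, the probability is 0.5503.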